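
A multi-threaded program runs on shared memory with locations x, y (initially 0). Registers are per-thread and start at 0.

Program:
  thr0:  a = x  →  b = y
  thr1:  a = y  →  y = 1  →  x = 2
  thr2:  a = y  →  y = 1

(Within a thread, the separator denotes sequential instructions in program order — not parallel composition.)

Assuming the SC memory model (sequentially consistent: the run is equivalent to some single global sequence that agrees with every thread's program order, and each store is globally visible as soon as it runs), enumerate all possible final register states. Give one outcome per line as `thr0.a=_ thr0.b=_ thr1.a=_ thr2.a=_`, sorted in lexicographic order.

thr0.a=0 thr0.b=0 thr1.a=0 thr2.a=0
thr0.a=0 thr0.b=0 thr1.a=0 thr2.a=1
thr0.a=0 thr0.b=0 thr1.a=1 thr2.a=0
thr0.a=0 thr0.b=1 thr1.a=0 thr2.a=0
thr0.a=0 thr0.b=1 thr1.a=0 thr2.a=1
thr0.a=0 thr0.b=1 thr1.a=1 thr2.a=0
thr0.a=2 thr0.b=1 thr1.a=0 thr2.a=0
thr0.a=2 thr0.b=1 thr1.a=0 thr2.a=1
thr0.a=2 thr0.b=1 thr1.a=1 thr2.a=0

outcome vector order: (thr0.a,thr0.b,thr1.a,thr2.a)
|SC outcomes| = 9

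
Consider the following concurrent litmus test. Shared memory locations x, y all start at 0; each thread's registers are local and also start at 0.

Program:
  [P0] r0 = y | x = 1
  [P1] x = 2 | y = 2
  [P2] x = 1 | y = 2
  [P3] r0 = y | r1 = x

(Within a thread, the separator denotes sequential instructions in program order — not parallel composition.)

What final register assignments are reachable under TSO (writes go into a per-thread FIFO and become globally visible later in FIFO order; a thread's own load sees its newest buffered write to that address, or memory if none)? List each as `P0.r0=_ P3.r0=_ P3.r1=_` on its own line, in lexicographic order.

P0.r0=0 P3.r0=0 P3.r1=0
P0.r0=0 P3.r0=0 P3.r1=1
P0.r0=0 P3.r0=0 P3.r1=2
P0.r0=0 P3.r0=2 P3.r1=1
P0.r0=0 P3.r0=2 P3.r1=2
P0.r0=2 P3.r0=0 P3.r1=0
P0.r0=2 P3.r0=0 P3.r1=1
P0.r0=2 P3.r0=0 P3.r1=2
P0.r0=2 P3.r0=2 P3.r1=1
P0.r0=2 P3.r0=2 P3.r1=2

outcome vector order: (P0.r0,P3.r0,P3.r1)
|TSO outcomes| = 10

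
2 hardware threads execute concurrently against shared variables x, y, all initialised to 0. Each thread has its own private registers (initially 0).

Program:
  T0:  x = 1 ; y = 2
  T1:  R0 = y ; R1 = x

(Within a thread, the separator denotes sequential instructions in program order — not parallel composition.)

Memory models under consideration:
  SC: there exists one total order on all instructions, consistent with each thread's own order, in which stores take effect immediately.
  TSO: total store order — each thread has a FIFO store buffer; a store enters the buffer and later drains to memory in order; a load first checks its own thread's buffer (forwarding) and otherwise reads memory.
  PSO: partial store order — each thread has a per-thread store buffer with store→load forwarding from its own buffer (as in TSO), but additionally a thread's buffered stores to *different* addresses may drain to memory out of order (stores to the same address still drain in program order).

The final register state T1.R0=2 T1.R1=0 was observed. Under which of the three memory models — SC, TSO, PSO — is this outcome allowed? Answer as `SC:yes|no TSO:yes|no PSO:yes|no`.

SC:no TSO:no PSO:yes

outcome vector order: (T1.R0,T1.R1)
SC: 3 outcomes — {(0,0) (0,1) (2,1)}
TSO: 3 outcomes — {(0,0) (0,1) (2,1)}
PSO: 4 outcomes — {(0,0) (0,1) (2,0) (2,1)}
target (2,0) ∈ {PSO}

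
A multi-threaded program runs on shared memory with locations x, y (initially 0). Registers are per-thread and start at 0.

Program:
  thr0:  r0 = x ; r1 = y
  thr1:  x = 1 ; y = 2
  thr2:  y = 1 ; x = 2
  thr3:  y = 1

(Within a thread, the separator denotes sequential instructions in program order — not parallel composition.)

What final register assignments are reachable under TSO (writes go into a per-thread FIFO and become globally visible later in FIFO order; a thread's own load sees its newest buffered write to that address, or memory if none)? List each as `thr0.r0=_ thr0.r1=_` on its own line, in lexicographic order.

thr0.r0=0 thr0.r1=0
thr0.r0=0 thr0.r1=1
thr0.r0=0 thr0.r1=2
thr0.r0=1 thr0.r1=0
thr0.r0=1 thr0.r1=1
thr0.r0=1 thr0.r1=2
thr0.r0=2 thr0.r1=1
thr0.r0=2 thr0.r1=2

outcome vector order: (thr0.r0,thr0.r1)
|TSO outcomes| = 8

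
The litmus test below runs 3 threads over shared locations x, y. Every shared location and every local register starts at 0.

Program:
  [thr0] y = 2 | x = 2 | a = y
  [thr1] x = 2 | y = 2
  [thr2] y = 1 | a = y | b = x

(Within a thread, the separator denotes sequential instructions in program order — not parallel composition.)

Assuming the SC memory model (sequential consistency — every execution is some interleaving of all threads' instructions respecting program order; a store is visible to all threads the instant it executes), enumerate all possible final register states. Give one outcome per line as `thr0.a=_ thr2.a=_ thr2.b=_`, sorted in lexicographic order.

thr0.a=1 thr2.a=1 thr2.b=0
thr0.a=1 thr2.a=1 thr2.b=2
thr0.a=1 thr2.a=2 thr2.b=2
thr0.a=2 thr2.a=1 thr2.b=0
thr0.a=2 thr2.a=1 thr2.b=2
thr0.a=2 thr2.a=2 thr2.b=0
thr0.a=2 thr2.a=2 thr2.b=2

outcome vector order: (thr0.a,thr2.a,thr2.b)
|SC outcomes| = 7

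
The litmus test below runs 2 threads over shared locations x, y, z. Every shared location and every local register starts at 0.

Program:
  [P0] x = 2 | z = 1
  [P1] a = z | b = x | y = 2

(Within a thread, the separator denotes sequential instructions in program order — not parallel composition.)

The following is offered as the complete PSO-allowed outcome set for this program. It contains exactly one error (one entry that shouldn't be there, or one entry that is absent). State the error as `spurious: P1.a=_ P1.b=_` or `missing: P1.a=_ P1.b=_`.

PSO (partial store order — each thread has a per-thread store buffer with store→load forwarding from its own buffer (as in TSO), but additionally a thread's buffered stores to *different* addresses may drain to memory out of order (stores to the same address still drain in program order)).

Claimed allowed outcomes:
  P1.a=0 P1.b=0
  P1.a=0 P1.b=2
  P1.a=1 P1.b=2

missing: P1.a=1 P1.b=0

outcome vector order: (P1.a,P1.b)
[PSO] allowed = {00 02 10 12}
PSO∖claimed = {10}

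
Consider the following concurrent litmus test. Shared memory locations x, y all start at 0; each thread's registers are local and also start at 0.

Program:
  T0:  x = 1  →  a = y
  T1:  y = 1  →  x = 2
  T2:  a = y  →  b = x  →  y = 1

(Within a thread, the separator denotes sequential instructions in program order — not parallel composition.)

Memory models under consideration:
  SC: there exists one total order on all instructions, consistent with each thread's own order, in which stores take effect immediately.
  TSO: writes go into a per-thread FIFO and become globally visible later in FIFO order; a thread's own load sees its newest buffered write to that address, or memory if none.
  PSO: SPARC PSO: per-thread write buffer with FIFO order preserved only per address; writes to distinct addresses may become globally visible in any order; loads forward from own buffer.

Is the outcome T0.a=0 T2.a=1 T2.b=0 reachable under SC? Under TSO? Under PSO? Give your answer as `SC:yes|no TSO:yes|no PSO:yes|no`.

SC:no TSO:yes PSO:yes

outcome vector order: (T0.a,T2.a,T2.b)
[SC] allowed = {(0,0,0); (0,0,1); (0,0,2); (0,1,1); (0,1,2); (1,0,0); (1,0,1); (1,0,2); (1,1,0); (1,1,1); (1,1,2)}
[TSO] allowed = {(0,0,0); (0,0,1); (0,0,2); (0,1,0); (0,1,1); (0,1,2); (1,0,0); (1,0,1); (1,0,2); (1,1,0); (1,1,1); (1,1,2)}
[PSO] allowed = {(0,0,0); (0,0,1); (0,0,2); (0,1,0); (0,1,1); (0,1,2); (1,0,0); (1,0,1); (1,0,2); (1,1,0); (1,1,1); (1,1,2)}
target (0,1,0) ∈ {TSO,PSO}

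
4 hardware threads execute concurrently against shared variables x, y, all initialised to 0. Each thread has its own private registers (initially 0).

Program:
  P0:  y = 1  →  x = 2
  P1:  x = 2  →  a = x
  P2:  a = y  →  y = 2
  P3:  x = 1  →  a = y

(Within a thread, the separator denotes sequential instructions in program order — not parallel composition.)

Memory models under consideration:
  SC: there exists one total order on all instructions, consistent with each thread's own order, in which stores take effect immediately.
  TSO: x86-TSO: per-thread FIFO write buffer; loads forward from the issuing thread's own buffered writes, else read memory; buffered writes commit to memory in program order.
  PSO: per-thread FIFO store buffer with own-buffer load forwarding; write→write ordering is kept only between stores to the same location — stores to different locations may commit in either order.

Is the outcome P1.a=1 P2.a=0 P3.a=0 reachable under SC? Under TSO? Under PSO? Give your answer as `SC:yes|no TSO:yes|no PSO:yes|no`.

outcome vector order: (P1.a,P2.a,P3.a)
under SC → (1,0,0); (1,0,1); (1,0,2); (1,1,0); (1,1,1); (1,1,2); (2,0,0); (2,0,1); (2,0,2); (2,1,0); (2,1,1); (2,1,2)
under TSO → (1,0,0); (1,0,1); (1,0,2); (1,1,0); (1,1,1); (1,1,2); (2,0,0); (2,0,1); (2,0,2); (2,1,0); (2,1,1); (2,1,2)
under PSO → (1,0,0); (1,0,1); (1,0,2); (1,1,0); (1,1,1); (1,1,2); (2,0,0); (2,0,1); (2,0,2); (2,1,0); (2,1,1); (2,1,2)
target (1,0,0) ∈ {SC,TSO,PSO}

SC:yes TSO:yes PSO:yes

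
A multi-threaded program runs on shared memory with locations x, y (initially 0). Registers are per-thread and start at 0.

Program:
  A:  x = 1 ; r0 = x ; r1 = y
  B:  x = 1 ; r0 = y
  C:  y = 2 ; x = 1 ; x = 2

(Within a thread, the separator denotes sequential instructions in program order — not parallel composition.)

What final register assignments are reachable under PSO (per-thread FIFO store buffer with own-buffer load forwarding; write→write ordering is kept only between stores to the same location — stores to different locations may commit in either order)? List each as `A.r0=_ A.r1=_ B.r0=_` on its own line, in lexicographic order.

outcome vector order: (A.r0,A.r1,B.r0)
|PSO outcomes| = 8

A.r0=1 A.r1=0 B.r0=0
A.r0=1 A.r1=0 B.r0=2
A.r0=1 A.r1=2 B.r0=0
A.r0=1 A.r1=2 B.r0=2
A.r0=2 A.r1=0 B.r0=0
A.r0=2 A.r1=0 B.r0=2
A.r0=2 A.r1=2 B.r0=0
A.r0=2 A.r1=2 B.r0=2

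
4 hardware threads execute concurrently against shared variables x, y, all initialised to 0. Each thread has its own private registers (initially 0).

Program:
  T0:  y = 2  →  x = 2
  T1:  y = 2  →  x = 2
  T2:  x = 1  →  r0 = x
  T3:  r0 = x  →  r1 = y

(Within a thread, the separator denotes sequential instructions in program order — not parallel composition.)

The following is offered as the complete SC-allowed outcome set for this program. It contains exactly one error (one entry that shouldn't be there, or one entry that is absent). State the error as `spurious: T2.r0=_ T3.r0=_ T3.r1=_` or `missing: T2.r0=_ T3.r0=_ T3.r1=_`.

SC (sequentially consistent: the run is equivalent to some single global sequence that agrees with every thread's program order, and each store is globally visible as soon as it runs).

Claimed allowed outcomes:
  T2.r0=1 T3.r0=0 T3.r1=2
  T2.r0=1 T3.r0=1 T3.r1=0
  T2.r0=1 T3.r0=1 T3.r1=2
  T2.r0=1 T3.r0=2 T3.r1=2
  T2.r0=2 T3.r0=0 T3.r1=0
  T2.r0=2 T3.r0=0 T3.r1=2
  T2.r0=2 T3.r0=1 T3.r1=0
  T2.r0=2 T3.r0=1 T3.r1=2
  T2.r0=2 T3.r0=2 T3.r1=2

missing: T2.r0=1 T3.r0=0 T3.r1=0

outcome vector order: (T2.r0,T3.r0,T3.r1)
under SC → <1 0 0>, <1 0 2>, <1 1 0>, <1 1 2>, <1 2 2>, <2 0 0>, <2 0 2>, <2 1 0>, <2 1 2>, <2 2 2>
SC∖claimed = {<1 0 0>}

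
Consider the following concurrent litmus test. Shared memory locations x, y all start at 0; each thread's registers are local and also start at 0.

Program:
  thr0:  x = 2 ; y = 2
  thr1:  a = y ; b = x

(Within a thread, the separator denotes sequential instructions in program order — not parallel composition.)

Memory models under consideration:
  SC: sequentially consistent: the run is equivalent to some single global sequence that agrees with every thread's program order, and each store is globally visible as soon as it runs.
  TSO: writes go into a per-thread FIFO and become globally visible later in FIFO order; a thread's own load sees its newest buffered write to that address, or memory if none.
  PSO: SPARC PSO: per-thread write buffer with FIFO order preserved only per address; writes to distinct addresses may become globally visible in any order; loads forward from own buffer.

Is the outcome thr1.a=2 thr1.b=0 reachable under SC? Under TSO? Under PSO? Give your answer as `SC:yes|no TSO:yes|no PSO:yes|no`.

outcome vector order: (thr1.a,thr1.b)
[SC] allowed = {<0 0>; <0 2>; <2 2>}
[TSO] allowed = {<0 0>; <0 2>; <2 2>}
[PSO] allowed = {<0 0>; <0 2>; <2 0>; <2 2>}
target <2 0> ∈ {PSO}

SC:no TSO:no PSO:yes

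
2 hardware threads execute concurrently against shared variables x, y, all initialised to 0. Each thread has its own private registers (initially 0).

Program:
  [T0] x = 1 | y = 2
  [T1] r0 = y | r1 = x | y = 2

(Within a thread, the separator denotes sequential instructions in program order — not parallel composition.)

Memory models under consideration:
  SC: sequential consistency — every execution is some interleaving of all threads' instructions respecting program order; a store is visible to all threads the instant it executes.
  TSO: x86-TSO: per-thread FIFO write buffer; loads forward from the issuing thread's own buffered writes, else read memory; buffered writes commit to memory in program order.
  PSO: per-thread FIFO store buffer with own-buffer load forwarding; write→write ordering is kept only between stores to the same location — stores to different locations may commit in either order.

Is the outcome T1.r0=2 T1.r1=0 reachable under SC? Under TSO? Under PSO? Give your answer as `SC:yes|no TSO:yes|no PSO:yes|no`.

outcome vector order: (T1.r0,T1.r1)
SC (3): (0,0), (0,1), (2,1)
TSO (3): (0,0), (0,1), (2,1)
PSO (4): (0,0), (0,1), (2,0), (2,1)
target (2,0) ∈ {PSO}

SC:no TSO:no PSO:yes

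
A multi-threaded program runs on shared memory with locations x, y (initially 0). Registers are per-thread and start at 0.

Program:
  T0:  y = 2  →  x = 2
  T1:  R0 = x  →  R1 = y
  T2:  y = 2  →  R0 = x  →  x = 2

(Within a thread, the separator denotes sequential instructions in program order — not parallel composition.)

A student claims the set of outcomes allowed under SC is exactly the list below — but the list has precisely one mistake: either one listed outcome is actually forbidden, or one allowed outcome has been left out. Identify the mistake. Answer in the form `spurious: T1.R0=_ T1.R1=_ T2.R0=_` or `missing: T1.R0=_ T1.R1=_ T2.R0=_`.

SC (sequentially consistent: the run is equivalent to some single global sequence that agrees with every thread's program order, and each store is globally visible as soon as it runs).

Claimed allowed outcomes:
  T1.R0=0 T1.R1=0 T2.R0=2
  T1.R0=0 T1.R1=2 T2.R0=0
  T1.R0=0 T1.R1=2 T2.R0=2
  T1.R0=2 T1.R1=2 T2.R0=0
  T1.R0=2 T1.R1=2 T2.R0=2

missing: T1.R0=0 T1.R1=0 T2.R0=0

outcome vector order: (T1.R0,T1.R1,T2.R0)
under SC → (0,0,0), (0,0,2), (0,2,0), (0,2,2), (2,2,0), (2,2,2)
SC∖claimed = {(0,0,0)}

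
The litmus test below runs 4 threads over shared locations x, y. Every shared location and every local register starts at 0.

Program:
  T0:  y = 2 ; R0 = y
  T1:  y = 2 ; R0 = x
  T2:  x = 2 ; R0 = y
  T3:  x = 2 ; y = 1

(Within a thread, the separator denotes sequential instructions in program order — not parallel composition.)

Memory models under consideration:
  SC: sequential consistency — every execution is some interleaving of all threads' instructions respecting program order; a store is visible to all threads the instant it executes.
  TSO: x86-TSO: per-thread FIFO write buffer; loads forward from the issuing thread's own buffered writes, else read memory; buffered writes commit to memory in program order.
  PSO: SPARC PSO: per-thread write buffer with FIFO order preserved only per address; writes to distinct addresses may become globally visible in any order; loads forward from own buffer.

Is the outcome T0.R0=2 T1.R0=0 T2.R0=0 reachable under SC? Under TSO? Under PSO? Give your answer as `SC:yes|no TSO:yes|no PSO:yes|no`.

outcome vector order: (T0.R0,T1.R0,T2.R0)
SC: 10 outcomes — {<1 0 1>, <1 0 2>, <1 2 0>, <1 2 1>, <1 2 2>, <2 0 1>, <2 0 2>, <2 2 0>, <2 2 1>, <2 2 2>}
TSO: 12 outcomes — {<1 0 0>, <1 0 1>, <1 0 2>, <1 2 0>, <1 2 1>, <1 2 2>, <2 0 0>, <2 0 1>, <2 0 2>, <2 2 0>, <2 2 1>, <2 2 2>}
PSO: 12 outcomes — {<1 0 0>, <1 0 1>, <1 0 2>, <1 2 0>, <1 2 1>, <1 2 2>, <2 0 0>, <2 0 1>, <2 0 2>, <2 2 0>, <2 2 1>, <2 2 2>}
target <2 0 0> ∈ {TSO,PSO}

SC:no TSO:yes PSO:yes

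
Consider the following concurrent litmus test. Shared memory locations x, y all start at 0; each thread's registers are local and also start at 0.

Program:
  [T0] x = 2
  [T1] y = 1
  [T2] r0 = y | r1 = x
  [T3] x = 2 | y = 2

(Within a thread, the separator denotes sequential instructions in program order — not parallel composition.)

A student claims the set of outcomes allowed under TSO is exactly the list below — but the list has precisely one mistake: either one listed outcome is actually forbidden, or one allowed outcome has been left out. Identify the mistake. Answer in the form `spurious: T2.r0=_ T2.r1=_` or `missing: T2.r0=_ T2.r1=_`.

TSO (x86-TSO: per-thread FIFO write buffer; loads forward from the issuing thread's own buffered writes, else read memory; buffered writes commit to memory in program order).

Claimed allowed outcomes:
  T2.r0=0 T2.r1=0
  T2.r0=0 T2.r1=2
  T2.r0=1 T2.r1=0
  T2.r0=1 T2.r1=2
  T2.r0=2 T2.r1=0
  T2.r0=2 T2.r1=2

outcome vector order: (T2.r0,T2.r1)
TSO: 5 outcomes — {<0 0>; <0 2>; <1 0>; <1 2>; <2 2>}
claimed∖TSO = {<2 0>}

spurious: T2.r0=2 T2.r1=0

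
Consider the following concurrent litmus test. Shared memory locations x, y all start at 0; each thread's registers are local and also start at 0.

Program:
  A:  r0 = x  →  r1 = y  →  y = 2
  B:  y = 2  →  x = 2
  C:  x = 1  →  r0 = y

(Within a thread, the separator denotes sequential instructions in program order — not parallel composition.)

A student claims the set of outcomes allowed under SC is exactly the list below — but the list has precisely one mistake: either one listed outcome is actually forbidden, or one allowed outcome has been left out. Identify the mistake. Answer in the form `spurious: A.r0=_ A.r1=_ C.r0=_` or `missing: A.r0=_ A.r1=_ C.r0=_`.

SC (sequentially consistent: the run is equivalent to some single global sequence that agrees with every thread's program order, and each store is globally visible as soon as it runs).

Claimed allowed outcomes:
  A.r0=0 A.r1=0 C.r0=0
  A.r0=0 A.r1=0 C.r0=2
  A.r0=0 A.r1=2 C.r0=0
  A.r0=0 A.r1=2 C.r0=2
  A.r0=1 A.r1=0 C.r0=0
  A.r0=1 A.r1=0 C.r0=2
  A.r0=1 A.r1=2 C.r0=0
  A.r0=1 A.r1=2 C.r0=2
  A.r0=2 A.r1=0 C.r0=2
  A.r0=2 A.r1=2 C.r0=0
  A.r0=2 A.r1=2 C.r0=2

outcome vector order: (A.r0,A.r1,C.r0)
SC (10): 0/0/0; 0/0/2; 0/2/0; 0/2/2; 1/0/0; 1/0/2; 1/2/0; 1/2/2; 2/2/0; 2/2/2
claimed∖SC = {2/0/2}

spurious: A.r0=2 A.r1=0 C.r0=2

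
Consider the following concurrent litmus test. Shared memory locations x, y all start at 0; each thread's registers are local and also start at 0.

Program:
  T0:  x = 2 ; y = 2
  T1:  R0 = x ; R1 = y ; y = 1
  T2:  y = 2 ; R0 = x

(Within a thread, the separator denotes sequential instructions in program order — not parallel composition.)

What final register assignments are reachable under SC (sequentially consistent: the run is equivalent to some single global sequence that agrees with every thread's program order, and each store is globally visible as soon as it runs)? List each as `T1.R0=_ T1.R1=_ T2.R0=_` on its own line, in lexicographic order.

outcome vector order: (T1.R0,T1.R1,T2.R0)
|SC outcomes| = 7

T1.R0=0 T1.R1=0 T2.R0=0
T1.R0=0 T1.R1=0 T2.R0=2
T1.R0=0 T1.R1=2 T2.R0=0
T1.R0=0 T1.R1=2 T2.R0=2
T1.R0=2 T1.R1=0 T2.R0=2
T1.R0=2 T1.R1=2 T2.R0=0
T1.R0=2 T1.R1=2 T2.R0=2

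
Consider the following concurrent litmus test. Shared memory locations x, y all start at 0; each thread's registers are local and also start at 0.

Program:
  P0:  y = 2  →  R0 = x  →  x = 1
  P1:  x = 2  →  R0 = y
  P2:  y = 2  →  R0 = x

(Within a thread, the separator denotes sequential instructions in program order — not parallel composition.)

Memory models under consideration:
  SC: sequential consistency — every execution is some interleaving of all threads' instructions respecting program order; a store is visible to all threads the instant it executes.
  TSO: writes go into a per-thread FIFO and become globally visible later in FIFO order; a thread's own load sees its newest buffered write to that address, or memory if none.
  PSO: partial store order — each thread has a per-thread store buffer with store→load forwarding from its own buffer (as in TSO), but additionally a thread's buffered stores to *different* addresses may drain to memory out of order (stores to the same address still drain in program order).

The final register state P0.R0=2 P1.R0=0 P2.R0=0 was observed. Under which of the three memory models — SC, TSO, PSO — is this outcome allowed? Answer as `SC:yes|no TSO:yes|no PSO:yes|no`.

SC:no TSO:yes PSO:yes

outcome vector order: (P0.R0,P1.R0,P2.R0)
[SC] allowed = {(0,2,0); (0,2,1); (0,2,2); (2,0,1); (2,0,2); (2,2,0); (2,2,1); (2,2,2)}
[TSO] allowed = {(0,0,0); (0,0,1); (0,0,2); (0,2,0); (0,2,1); (0,2,2); (2,0,0); (2,0,1); (2,0,2); (2,2,0); (2,2,1); (2,2,2)}
[PSO] allowed = {(0,0,0); (0,0,1); (0,0,2); (0,2,0); (0,2,1); (0,2,2); (2,0,0); (2,0,1); (2,0,2); (2,2,0); (2,2,1); (2,2,2)}
target (2,0,0) ∈ {TSO,PSO}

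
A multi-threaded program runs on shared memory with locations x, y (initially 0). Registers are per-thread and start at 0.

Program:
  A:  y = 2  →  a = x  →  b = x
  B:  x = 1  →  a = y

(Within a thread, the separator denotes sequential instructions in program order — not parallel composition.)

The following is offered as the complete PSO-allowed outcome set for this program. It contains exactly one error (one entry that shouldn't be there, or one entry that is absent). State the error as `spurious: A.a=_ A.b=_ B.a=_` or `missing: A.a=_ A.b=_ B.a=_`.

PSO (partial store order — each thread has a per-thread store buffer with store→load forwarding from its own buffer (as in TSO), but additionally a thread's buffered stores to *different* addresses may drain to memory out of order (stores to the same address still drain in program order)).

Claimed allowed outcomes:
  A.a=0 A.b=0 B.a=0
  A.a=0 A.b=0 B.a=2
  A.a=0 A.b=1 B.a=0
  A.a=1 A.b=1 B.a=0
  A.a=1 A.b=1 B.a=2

missing: A.a=0 A.b=1 B.a=2

outcome vector order: (A.a,A.b,B.a)
under PSO → 0/0/0; 0/0/2; 0/1/0; 0/1/2; 1/1/0; 1/1/2
PSO∖claimed = {0/1/2}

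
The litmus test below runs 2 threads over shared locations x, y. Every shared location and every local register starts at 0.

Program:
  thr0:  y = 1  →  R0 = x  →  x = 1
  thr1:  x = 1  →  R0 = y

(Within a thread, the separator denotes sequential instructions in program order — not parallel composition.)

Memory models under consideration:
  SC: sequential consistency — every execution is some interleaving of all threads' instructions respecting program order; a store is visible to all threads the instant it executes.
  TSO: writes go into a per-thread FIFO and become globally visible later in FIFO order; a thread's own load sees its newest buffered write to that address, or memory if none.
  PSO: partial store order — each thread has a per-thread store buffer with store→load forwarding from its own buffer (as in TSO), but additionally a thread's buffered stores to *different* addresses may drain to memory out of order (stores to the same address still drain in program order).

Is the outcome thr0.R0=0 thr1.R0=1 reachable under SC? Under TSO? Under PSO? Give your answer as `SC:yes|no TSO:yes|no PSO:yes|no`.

outcome vector order: (thr0.R0,thr1.R0)
SC (3): 01, 10, 11
TSO (4): 00, 01, 10, 11
PSO (4): 00, 01, 10, 11
target 01 ∈ {SC,TSO,PSO}

SC:yes TSO:yes PSO:yes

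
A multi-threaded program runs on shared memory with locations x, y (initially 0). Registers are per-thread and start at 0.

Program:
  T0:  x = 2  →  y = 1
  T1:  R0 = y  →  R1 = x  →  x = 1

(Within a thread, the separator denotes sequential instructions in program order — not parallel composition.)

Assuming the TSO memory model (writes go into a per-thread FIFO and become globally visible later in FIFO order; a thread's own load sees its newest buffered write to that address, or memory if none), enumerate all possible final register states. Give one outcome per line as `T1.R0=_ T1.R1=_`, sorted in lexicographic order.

T1.R0=0 T1.R1=0
T1.R0=0 T1.R1=2
T1.R0=1 T1.R1=2

outcome vector order: (T1.R0,T1.R1)
|TSO outcomes| = 3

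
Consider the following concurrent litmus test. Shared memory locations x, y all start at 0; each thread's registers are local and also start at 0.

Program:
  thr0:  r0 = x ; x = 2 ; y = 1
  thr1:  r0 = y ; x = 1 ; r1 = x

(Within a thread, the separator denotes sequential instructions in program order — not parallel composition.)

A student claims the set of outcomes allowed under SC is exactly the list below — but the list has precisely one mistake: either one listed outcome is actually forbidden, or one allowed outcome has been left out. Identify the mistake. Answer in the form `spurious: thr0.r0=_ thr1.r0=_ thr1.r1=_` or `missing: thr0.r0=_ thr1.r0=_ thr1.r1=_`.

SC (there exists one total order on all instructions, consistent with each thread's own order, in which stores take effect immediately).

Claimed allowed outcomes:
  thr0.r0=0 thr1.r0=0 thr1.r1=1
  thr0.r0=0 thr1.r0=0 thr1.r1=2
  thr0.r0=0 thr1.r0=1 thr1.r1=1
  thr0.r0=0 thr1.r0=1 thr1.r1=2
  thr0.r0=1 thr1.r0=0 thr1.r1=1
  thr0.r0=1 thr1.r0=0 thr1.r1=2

outcome vector order: (thr0.r0,thr1.r0,thr1.r1)
under SC → <0 0 1>; <0 0 2>; <0 1 1>; <1 0 1>; <1 0 2>
claimed∖SC = {<0 1 2>}

spurious: thr0.r0=0 thr1.r0=1 thr1.r1=2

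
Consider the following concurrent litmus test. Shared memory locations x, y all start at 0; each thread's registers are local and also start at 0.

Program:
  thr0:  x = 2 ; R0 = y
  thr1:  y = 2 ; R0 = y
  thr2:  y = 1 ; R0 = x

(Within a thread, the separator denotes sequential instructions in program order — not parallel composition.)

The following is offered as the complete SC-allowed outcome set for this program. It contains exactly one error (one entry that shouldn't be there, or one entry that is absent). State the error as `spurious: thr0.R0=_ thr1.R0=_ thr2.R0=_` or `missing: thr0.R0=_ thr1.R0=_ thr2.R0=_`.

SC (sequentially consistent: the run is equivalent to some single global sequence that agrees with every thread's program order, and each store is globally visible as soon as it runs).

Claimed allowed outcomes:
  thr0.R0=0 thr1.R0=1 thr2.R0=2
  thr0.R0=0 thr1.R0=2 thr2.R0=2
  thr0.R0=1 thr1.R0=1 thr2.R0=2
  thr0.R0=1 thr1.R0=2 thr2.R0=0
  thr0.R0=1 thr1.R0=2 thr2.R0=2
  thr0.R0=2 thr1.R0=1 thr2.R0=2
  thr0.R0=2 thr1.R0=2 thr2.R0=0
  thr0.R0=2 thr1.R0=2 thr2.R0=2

outcome vector order: (thr0.R0,thr1.R0,thr2.R0)
SC (9): 012, 022, 110, 112, 120, 122, 212, 220, 222
SC∖claimed = {110}

missing: thr0.R0=1 thr1.R0=1 thr2.R0=0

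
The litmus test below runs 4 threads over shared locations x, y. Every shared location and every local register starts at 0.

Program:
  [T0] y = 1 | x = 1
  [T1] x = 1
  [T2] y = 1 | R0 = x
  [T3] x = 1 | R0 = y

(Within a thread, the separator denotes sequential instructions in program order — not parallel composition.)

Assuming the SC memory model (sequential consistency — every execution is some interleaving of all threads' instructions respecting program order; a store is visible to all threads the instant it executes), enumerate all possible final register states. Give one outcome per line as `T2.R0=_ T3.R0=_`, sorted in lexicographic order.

outcome vector order: (T2.R0,T3.R0)
|SC outcomes| = 3

T2.R0=0 T3.R0=1
T2.R0=1 T3.R0=0
T2.R0=1 T3.R0=1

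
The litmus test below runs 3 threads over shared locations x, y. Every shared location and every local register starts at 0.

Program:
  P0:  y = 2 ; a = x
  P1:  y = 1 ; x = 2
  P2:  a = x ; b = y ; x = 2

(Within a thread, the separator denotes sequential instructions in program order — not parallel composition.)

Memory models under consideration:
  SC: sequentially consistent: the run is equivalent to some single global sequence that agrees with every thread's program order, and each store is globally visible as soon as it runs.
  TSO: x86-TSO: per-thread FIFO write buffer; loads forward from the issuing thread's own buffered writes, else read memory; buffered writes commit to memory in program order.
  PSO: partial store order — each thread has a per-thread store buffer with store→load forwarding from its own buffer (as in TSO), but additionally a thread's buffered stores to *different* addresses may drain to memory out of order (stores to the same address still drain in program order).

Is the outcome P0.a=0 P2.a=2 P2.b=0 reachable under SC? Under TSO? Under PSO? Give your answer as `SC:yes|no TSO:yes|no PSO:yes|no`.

outcome vector order: (P0.a,P2.a,P2.b)
[SC] allowed = {0/0/0 0/0/1 0/0/2 0/2/1 0/2/2 2/0/0 2/0/1 2/0/2 2/2/1 2/2/2}
[TSO] allowed = {0/0/0 0/0/1 0/0/2 0/2/1 0/2/2 2/0/0 2/0/1 2/0/2 2/2/1 2/2/2}
[PSO] allowed = {0/0/0 0/0/1 0/0/2 0/2/0 0/2/1 0/2/2 2/0/0 2/0/1 2/0/2 2/2/0 2/2/1 2/2/2}
target 0/2/0 ∈ {PSO}

SC:no TSO:no PSO:yes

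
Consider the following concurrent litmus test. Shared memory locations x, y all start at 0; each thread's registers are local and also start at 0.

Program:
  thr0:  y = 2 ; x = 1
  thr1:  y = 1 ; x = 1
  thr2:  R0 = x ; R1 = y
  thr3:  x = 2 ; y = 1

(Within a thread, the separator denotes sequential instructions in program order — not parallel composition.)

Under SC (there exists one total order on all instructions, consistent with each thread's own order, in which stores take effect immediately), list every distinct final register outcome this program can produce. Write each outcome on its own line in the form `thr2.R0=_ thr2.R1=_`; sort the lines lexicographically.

thr2.R0=0 thr2.R1=0
thr2.R0=0 thr2.R1=1
thr2.R0=0 thr2.R1=2
thr2.R0=1 thr2.R1=1
thr2.R0=1 thr2.R1=2
thr2.R0=2 thr2.R1=0
thr2.R0=2 thr2.R1=1
thr2.R0=2 thr2.R1=2

outcome vector order: (thr2.R0,thr2.R1)
|SC outcomes| = 8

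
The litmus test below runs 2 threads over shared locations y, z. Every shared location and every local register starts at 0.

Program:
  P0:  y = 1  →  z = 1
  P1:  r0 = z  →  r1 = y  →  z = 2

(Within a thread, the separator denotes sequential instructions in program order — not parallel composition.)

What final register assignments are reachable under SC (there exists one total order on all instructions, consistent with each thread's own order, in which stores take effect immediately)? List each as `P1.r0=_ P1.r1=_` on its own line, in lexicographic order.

P1.r0=0 P1.r1=0
P1.r0=0 P1.r1=1
P1.r0=1 P1.r1=1

outcome vector order: (P1.r0,P1.r1)
|SC outcomes| = 3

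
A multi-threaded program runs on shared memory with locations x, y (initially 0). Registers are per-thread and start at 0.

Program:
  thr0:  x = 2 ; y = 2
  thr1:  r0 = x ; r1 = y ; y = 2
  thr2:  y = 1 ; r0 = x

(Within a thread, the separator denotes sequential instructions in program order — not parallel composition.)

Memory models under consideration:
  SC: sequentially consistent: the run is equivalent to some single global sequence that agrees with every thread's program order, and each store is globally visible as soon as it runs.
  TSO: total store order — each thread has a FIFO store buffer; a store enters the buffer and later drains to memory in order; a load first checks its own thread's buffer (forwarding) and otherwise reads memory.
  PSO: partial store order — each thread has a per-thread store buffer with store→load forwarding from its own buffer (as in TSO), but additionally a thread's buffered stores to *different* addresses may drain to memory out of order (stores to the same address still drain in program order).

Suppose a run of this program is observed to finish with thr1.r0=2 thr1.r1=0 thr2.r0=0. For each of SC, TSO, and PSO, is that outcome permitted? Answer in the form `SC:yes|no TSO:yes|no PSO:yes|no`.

outcome vector order: (thr1.r0,thr1.r1,thr2.r0)
[SC] allowed = {0/0/0 0/0/2 0/1/0 0/1/2 0/2/0 0/2/2 2/0/2 2/1/0 2/1/2 2/2/0 2/2/2}
[TSO] allowed = {0/0/0 0/0/2 0/1/0 0/1/2 0/2/0 0/2/2 2/0/0 2/0/2 2/1/0 2/1/2 2/2/0 2/2/2}
[PSO] allowed = {0/0/0 0/0/2 0/1/0 0/1/2 0/2/0 0/2/2 2/0/0 2/0/2 2/1/0 2/1/2 2/2/0 2/2/2}
target 2/0/0 ∈ {TSO,PSO}

SC:no TSO:yes PSO:yes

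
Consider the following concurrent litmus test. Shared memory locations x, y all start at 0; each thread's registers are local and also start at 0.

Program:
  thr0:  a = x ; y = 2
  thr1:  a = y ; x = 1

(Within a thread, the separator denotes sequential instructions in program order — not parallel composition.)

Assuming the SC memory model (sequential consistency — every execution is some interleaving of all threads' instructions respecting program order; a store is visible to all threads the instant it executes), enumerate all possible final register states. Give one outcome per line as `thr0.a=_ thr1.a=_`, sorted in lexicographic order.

outcome vector order: (thr0.a,thr1.a)
|SC outcomes| = 3

thr0.a=0 thr1.a=0
thr0.a=0 thr1.a=2
thr0.a=1 thr1.a=0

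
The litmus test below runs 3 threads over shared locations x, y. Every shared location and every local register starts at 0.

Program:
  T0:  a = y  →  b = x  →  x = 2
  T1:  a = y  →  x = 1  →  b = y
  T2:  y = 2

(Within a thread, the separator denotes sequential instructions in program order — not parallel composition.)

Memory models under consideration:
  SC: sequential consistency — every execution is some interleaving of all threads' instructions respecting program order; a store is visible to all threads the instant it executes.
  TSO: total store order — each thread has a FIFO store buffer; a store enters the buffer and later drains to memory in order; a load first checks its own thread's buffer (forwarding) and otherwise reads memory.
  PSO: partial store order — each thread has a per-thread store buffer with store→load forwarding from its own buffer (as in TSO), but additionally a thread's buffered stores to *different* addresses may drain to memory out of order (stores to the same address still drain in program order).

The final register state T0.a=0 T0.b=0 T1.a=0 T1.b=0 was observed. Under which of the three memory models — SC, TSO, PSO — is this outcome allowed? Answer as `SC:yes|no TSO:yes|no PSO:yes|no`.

outcome vector order: (T0.a,T0.b,T1.a,T1.b)
[SC] allowed = {0/0/0/0 0/0/0/2 0/0/2/2 0/1/0/0 0/1/0/2 0/1/2/2 2/0/0/2 2/0/2/2 2/1/0/0 2/1/0/2 2/1/2/2}
[TSO] allowed = {0/0/0/0 0/0/0/2 0/0/2/2 0/1/0/0 0/1/0/2 0/1/2/2 2/0/0/0 2/0/0/2 2/0/2/2 2/1/0/0 2/1/0/2 2/1/2/2}
[PSO] allowed = {0/0/0/0 0/0/0/2 0/0/2/2 0/1/0/0 0/1/0/2 0/1/2/2 2/0/0/0 2/0/0/2 2/0/2/2 2/1/0/0 2/1/0/2 2/1/2/2}
target 0/0/0/0 ∈ {SC,TSO,PSO}

SC:yes TSO:yes PSO:yes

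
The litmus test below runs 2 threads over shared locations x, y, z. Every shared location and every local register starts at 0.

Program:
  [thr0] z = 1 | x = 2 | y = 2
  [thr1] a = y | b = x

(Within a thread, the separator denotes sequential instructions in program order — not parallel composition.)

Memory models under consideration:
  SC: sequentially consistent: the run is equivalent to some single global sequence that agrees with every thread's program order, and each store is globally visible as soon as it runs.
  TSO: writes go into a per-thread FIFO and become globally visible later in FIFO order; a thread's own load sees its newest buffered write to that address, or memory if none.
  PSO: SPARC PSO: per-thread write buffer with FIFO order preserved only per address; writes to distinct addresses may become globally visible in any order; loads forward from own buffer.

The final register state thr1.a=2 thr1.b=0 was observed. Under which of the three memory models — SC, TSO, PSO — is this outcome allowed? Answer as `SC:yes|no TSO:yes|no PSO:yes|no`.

SC:no TSO:no PSO:yes

outcome vector order: (thr1.a,thr1.b)
under SC → <0 0>; <0 2>; <2 2>
under TSO → <0 0>; <0 2>; <2 2>
under PSO → <0 0>; <0 2>; <2 0>; <2 2>
target <2 0> ∈ {PSO}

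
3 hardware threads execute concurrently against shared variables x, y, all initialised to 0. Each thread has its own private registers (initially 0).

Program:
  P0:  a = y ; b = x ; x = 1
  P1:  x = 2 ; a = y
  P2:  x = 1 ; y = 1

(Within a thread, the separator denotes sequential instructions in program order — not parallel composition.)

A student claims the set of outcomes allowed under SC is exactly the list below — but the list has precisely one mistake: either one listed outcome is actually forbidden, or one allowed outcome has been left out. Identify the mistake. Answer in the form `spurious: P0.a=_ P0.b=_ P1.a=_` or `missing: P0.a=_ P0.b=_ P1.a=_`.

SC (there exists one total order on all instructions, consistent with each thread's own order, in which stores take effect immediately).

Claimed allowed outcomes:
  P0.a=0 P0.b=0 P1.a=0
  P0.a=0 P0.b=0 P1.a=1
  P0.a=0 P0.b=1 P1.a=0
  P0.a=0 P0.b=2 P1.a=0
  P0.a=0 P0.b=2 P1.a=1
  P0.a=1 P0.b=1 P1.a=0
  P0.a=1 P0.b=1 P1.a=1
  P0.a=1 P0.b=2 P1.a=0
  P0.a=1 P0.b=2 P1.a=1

outcome vector order: (P0.a,P0.b,P1.a)
under SC → (0,0,0), (0,0,1), (0,1,0), (0,1,1), (0,2,0), (0,2,1), (1,1,0), (1,1,1), (1,2,0), (1,2,1)
SC∖claimed = {(0,1,1)}

missing: P0.a=0 P0.b=1 P1.a=1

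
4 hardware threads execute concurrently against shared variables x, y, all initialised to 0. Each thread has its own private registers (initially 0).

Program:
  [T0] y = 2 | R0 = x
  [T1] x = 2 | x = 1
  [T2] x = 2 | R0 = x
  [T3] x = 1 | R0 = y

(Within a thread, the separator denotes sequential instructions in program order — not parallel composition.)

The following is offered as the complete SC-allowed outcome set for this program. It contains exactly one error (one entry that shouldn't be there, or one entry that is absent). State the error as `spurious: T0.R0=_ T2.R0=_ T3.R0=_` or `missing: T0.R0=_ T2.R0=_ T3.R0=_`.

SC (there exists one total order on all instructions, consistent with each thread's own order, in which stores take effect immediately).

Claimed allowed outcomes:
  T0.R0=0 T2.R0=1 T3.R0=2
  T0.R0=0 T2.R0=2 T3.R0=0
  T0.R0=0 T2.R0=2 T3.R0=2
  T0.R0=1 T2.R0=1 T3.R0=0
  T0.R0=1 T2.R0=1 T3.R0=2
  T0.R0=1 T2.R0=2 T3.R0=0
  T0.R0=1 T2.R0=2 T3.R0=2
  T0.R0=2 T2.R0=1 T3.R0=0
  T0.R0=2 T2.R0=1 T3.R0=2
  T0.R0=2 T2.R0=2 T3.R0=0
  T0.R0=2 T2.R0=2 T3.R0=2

outcome vector order: (T0.R0,T2.R0,T3.R0)
SC (10): (0,1,2); (0,2,2); (1,1,0); (1,1,2); (1,2,0); (1,2,2); (2,1,0); (2,1,2); (2,2,0); (2,2,2)
claimed∖SC = {(0,2,0)}

spurious: T0.R0=0 T2.R0=2 T3.R0=0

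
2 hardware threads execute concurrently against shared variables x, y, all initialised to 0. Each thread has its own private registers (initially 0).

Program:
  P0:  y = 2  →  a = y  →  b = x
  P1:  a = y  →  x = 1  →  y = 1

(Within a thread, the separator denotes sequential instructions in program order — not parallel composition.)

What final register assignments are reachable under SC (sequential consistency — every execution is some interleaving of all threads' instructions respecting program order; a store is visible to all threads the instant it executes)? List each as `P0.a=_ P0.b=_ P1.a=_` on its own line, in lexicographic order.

P0.a=1 P0.b=1 P1.a=0
P0.a=1 P0.b=1 P1.a=2
P0.a=2 P0.b=0 P1.a=0
P0.a=2 P0.b=0 P1.a=2
P0.a=2 P0.b=1 P1.a=0
P0.a=2 P0.b=1 P1.a=2

outcome vector order: (P0.a,P0.b,P1.a)
|SC outcomes| = 6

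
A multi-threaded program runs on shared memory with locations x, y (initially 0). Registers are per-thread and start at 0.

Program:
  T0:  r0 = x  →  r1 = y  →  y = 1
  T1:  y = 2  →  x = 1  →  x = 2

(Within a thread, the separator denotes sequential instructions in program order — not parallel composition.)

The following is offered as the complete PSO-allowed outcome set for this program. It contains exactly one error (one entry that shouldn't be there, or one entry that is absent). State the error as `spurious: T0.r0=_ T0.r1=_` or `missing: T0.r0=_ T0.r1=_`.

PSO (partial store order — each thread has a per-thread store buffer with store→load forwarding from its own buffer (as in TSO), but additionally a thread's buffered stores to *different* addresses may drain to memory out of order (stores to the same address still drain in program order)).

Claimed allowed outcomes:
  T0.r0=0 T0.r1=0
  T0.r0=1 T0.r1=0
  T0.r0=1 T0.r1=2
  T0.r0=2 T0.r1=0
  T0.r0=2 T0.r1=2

outcome vector order: (T0.r0,T0.r1)
PSO (6): (0,0), (0,2), (1,0), (1,2), (2,0), (2,2)
PSO∖claimed = {(0,2)}

missing: T0.r0=0 T0.r1=2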